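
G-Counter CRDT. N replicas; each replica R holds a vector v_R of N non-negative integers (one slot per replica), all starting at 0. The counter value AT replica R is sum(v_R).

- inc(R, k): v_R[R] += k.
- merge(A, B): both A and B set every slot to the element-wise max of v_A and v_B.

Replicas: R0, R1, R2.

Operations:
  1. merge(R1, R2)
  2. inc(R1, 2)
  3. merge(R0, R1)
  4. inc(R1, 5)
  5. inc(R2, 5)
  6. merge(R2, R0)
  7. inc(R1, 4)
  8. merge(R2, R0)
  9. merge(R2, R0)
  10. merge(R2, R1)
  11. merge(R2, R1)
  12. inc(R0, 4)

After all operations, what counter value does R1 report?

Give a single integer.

Op 1: merge R1<->R2 -> R1=(0,0,0) R2=(0,0,0)
Op 2: inc R1 by 2 -> R1=(0,2,0) value=2
Op 3: merge R0<->R1 -> R0=(0,2,0) R1=(0,2,0)
Op 4: inc R1 by 5 -> R1=(0,7,0) value=7
Op 5: inc R2 by 5 -> R2=(0,0,5) value=5
Op 6: merge R2<->R0 -> R2=(0,2,5) R0=(0,2,5)
Op 7: inc R1 by 4 -> R1=(0,11,0) value=11
Op 8: merge R2<->R0 -> R2=(0,2,5) R0=(0,2,5)
Op 9: merge R2<->R0 -> R2=(0,2,5) R0=(0,2,5)
Op 10: merge R2<->R1 -> R2=(0,11,5) R1=(0,11,5)
Op 11: merge R2<->R1 -> R2=(0,11,5) R1=(0,11,5)
Op 12: inc R0 by 4 -> R0=(4,2,5) value=11

Answer: 16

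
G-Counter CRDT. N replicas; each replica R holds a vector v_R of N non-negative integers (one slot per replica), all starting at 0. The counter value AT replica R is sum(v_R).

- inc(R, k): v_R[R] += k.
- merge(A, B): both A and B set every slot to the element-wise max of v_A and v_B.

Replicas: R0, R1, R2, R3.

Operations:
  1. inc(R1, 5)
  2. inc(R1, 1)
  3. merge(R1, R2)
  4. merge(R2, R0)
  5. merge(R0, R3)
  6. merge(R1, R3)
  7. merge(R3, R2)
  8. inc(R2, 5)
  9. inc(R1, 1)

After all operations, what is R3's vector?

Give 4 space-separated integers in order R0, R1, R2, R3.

Op 1: inc R1 by 5 -> R1=(0,5,0,0) value=5
Op 2: inc R1 by 1 -> R1=(0,6,0,0) value=6
Op 3: merge R1<->R2 -> R1=(0,6,0,0) R2=(0,6,0,0)
Op 4: merge R2<->R0 -> R2=(0,6,0,0) R0=(0,6,0,0)
Op 5: merge R0<->R3 -> R0=(0,6,0,0) R3=(0,6,0,0)
Op 6: merge R1<->R3 -> R1=(0,6,0,0) R3=(0,6,0,0)
Op 7: merge R3<->R2 -> R3=(0,6,0,0) R2=(0,6,0,0)
Op 8: inc R2 by 5 -> R2=(0,6,5,0) value=11
Op 9: inc R1 by 1 -> R1=(0,7,0,0) value=7

Answer: 0 6 0 0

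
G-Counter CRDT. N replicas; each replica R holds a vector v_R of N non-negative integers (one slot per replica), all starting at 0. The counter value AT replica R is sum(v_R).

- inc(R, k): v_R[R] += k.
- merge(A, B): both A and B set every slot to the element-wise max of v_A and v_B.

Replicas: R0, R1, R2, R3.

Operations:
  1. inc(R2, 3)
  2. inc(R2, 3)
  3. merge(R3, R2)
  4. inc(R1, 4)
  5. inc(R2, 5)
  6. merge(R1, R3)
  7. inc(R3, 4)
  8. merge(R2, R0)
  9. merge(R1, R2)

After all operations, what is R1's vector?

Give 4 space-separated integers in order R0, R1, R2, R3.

Op 1: inc R2 by 3 -> R2=(0,0,3,0) value=3
Op 2: inc R2 by 3 -> R2=(0,0,6,0) value=6
Op 3: merge R3<->R2 -> R3=(0,0,6,0) R2=(0,0,6,0)
Op 4: inc R1 by 4 -> R1=(0,4,0,0) value=4
Op 5: inc R2 by 5 -> R2=(0,0,11,0) value=11
Op 6: merge R1<->R3 -> R1=(0,4,6,0) R3=(0,4,6,0)
Op 7: inc R3 by 4 -> R3=(0,4,6,4) value=14
Op 8: merge R2<->R0 -> R2=(0,0,11,0) R0=(0,0,11,0)
Op 9: merge R1<->R2 -> R1=(0,4,11,0) R2=(0,4,11,0)

Answer: 0 4 11 0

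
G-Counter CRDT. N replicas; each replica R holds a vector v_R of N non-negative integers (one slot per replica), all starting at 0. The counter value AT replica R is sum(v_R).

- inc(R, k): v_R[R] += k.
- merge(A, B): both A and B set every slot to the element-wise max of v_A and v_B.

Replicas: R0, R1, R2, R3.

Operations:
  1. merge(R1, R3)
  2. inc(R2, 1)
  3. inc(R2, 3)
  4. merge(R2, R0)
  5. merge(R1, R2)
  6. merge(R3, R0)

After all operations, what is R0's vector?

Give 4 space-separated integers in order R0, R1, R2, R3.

Answer: 0 0 4 0

Derivation:
Op 1: merge R1<->R3 -> R1=(0,0,0,0) R3=(0,0,0,0)
Op 2: inc R2 by 1 -> R2=(0,0,1,0) value=1
Op 3: inc R2 by 3 -> R2=(0,0,4,0) value=4
Op 4: merge R2<->R0 -> R2=(0,0,4,0) R0=(0,0,4,0)
Op 5: merge R1<->R2 -> R1=(0,0,4,0) R2=(0,0,4,0)
Op 6: merge R3<->R0 -> R3=(0,0,4,0) R0=(0,0,4,0)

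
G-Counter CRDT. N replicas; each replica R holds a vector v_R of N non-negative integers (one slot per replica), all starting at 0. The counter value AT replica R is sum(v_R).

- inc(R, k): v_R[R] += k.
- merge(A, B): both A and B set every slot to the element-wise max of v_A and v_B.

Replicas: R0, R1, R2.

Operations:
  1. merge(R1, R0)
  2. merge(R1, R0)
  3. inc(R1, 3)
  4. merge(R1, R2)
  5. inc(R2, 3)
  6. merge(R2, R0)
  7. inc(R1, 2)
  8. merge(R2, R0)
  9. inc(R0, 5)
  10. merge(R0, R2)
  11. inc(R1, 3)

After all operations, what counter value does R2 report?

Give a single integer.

Op 1: merge R1<->R0 -> R1=(0,0,0) R0=(0,0,0)
Op 2: merge R1<->R0 -> R1=(0,0,0) R0=(0,0,0)
Op 3: inc R1 by 3 -> R1=(0,3,0) value=3
Op 4: merge R1<->R2 -> R1=(0,3,0) R2=(0,3,0)
Op 5: inc R2 by 3 -> R2=(0,3,3) value=6
Op 6: merge R2<->R0 -> R2=(0,3,3) R0=(0,3,3)
Op 7: inc R1 by 2 -> R1=(0,5,0) value=5
Op 8: merge R2<->R0 -> R2=(0,3,3) R0=(0,3,3)
Op 9: inc R0 by 5 -> R0=(5,3,3) value=11
Op 10: merge R0<->R2 -> R0=(5,3,3) R2=(5,3,3)
Op 11: inc R1 by 3 -> R1=(0,8,0) value=8

Answer: 11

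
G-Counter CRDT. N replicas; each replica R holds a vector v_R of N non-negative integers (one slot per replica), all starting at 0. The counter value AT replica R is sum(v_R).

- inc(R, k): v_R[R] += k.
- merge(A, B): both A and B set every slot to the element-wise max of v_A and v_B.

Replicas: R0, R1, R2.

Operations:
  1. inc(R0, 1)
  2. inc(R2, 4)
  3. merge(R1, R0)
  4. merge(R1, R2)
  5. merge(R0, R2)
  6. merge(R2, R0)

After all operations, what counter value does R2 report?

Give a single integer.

Op 1: inc R0 by 1 -> R0=(1,0,0) value=1
Op 2: inc R2 by 4 -> R2=(0,0,4) value=4
Op 3: merge R1<->R0 -> R1=(1,0,0) R0=(1,0,0)
Op 4: merge R1<->R2 -> R1=(1,0,4) R2=(1,0,4)
Op 5: merge R0<->R2 -> R0=(1,0,4) R2=(1,0,4)
Op 6: merge R2<->R0 -> R2=(1,0,4) R0=(1,0,4)

Answer: 5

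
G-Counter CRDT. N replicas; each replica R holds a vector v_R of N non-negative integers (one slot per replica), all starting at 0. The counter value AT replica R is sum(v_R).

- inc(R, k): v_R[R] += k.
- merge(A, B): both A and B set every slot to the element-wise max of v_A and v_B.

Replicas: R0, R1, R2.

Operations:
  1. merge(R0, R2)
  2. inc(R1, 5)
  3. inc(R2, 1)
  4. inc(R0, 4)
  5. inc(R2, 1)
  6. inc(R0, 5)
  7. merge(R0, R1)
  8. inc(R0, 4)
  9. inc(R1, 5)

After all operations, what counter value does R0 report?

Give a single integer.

Op 1: merge R0<->R2 -> R0=(0,0,0) R2=(0,0,0)
Op 2: inc R1 by 5 -> R1=(0,5,0) value=5
Op 3: inc R2 by 1 -> R2=(0,0,1) value=1
Op 4: inc R0 by 4 -> R0=(4,0,0) value=4
Op 5: inc R2 by 1 -> R2=(0,0,2) value=2
Op 6: inc R0 by 5 -> R0=(9,0,0) value=9
Op 7: merge R0<->R1 -> R0=(9,5,0) R1=(9,5,0)
Op 8: inc R0 by 4 -> R0=(13,5,0) value=18
Op 9: inc R1 by 5 -> R1=(9,10,0) value=19

Answer: 18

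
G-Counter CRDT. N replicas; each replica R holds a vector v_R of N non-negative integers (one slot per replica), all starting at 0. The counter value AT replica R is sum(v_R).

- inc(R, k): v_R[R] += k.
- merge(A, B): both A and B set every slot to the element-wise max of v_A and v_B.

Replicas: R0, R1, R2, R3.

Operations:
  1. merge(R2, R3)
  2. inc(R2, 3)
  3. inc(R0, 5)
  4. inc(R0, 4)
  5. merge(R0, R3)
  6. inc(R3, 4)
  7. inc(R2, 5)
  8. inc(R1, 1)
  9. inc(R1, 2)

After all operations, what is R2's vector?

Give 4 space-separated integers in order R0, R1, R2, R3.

Answer: 0 0 8 0

Derivation:
Op 1: merge R2<->R3 -> R2=(0,0,0,0) R3=(0,0,0,0)
Op 2: inc R2 by 3 -> R2=(0,0,3,0) value=3
Op 3: inc R0 by 5 -> R0=(5,0,0,0) value=5
Op 4: inc R0 by 4 -> R0=(9,0,0,0) value=9
Op 5: merge R0<->R3 -> R0=(9,0,0,0) R3=(9,0,0,0)
Op 6: inc R3 by 4 -> R3=(9,0,0,4) value=13
Op 7: inc R2 by 5 -> R2=(0,0,8,0) value=8
Op 8: inc R1 by 1 -> R1=(0,1,0,0) value=1
Op 9: inc R1 by 2 -> R1=(0,3,0,0) value=3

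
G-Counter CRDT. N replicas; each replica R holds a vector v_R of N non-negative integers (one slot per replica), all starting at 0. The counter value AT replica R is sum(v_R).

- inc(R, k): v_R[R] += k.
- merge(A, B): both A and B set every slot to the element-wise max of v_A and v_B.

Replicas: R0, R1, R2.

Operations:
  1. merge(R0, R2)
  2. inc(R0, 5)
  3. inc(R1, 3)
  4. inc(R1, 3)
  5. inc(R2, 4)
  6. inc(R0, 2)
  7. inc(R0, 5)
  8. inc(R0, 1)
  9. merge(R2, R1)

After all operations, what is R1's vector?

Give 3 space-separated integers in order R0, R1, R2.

Answer: 0 6 4

Derivation:
Op 1: merge R0<->R2 -> R0=(0,0,0) R2=(0,0,0)
Op 2: inc R0 by 5 -> R0=(5,0,0) value=5
Op 3: inc R1 by 3 -> R1=(0,3,0) value=3
Op 4: inc R1 by 3 -> R1=(0,6,0) value=6
Op 5: inc R2 by 4 -> R2=(0,0,4) value=4
Op 6: inc R0 by 2 -> R0=(7,0,0) value=7
Op 7: inc R0 by 5 -> R0=(12,0,0) value=12
Op 8: inc R0 by 1 -> R0=(13,0,0) value=13
Op 9: merge R2<->R1 -> R2=(0,6,4) R1=(0,6,4)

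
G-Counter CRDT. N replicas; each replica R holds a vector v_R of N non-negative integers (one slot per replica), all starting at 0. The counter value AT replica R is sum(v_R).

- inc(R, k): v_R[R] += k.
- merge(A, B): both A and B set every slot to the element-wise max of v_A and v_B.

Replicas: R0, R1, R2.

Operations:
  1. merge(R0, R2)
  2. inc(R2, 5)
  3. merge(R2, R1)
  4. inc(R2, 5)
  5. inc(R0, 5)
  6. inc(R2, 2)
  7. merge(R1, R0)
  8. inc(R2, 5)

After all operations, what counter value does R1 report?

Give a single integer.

Op 1: merge R0<->R2 -> R0=(0,0,0) R2=(0,0,0)
Op 2: inc R2 by 5 -> R2=(0,0,5) value=5
Op 3: merge R2<->R1 -> R2=(0,0,5) R1=(0,0,5)
Op 4: inc R2 by 5 -> R2=(0,0,10) value=10
Op 5: inc R0 by 5 -> R0=(5,0,0) value=5
Op 6: inc R2 by 2 -> R2=(0,0,12) value=12
Op 7: merge R1<->R0 -> R1=(5,0,5) R0=(5,0,5)
Op 8: inc R2 by 5 -> R2=(0,0,17) value=17

Answer: 10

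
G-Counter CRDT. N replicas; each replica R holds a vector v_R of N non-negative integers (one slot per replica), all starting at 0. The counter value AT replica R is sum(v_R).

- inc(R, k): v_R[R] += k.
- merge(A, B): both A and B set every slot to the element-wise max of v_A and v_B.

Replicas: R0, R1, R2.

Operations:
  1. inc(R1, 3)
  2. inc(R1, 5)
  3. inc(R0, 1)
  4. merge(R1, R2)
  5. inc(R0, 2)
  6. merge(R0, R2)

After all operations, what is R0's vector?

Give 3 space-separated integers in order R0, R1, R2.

Op 1: inc R1 by 3 -> R1=(0,3,0) value=3
Op 2: inc R1 by 5 -> R1=(0,8,0) value=8
Op 3: inc R0 by 1 -> R0=(1,0,0) value=1
Op 4: merge R1<->R2 -> R1=(0,8,0) R2=(0,8,0)
Op 5: inc R0 by 2 -> R0=(3,0,0) value=3
Op 6: merge R0<->R2 -> R0=(3,8,0) R2=(3,8,0)

Answer: 3 8 0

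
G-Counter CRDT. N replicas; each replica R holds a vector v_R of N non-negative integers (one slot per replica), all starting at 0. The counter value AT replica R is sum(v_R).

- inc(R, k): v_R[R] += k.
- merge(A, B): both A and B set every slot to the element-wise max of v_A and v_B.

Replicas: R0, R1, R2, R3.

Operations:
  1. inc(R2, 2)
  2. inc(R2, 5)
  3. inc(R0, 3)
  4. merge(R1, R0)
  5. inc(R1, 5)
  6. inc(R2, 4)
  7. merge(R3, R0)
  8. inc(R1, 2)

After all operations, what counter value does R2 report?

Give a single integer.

Op 1: inc R2 by 2 -> R2=(0,0,2,0) value=2
Op 2: inc R2 by 5 -> R2=(0,0,7,0) value=7
Op 3: inc R0 by 3 -> R0=(3,0,0,0) value=3
Op 4: merge R1<->R0 -> R1=(3,0,0,0) R0=(3,0,0,0)
Op 5: inc R1 by 5 -> R1=(3,5,0,0) value=8
Op 6: inc R2 by 4 -> R2=(0,0,11,0) value=11
Op 7: merge R3<->R0 -> R3=(3,0,0,0) R0=(3,0,0,0)
Op 8: inc R1 by 2 -> R1=(3,7,0,0) value=10

Answer: 11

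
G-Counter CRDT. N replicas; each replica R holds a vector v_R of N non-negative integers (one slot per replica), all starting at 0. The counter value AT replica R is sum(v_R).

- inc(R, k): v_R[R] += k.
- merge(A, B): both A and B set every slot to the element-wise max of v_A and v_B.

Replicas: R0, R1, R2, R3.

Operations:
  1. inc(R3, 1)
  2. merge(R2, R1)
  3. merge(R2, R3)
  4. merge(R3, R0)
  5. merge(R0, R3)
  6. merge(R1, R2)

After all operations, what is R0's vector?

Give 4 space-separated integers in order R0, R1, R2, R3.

Op 1: inc R3 by 1 -> R3=(0,0,0,1) value=1
Op 2: merge R2<->R1 -> R2=(0,0,0,0) R1=(0,0,0,0)
Op 3: merge R2<->R3 -> R2=(0,0,0,1) R3=(0,0,0,1)
Op 4: merge R3<->R0 -> R3=(0,0,0,1) R0=(0,0,0,1)
Op 5: merge R0<->R3 -> R0=(0,0,0,1) R3=(0,0,0,1)
Op 6: merge R1<->R2 -> R1=(0,0,0,1) R2=(0,0,0,1)

Answer: 0 0 0 1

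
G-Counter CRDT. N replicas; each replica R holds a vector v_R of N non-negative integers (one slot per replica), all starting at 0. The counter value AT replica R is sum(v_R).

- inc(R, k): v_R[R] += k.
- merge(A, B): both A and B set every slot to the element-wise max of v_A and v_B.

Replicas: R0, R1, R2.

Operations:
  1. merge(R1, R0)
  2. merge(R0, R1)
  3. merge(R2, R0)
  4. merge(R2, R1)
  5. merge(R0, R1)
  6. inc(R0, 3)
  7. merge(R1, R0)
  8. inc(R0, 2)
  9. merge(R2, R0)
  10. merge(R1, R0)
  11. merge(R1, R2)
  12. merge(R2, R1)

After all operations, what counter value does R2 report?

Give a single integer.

Op 1: merge R1<->R0 -> R1=(0,0,0) R0=(0,0,0)
Op 2: merge R0<->R1 -> R0=(0,0,0) R1=(0,0,0)
Op 3: merge R2<->R0 -> R2=(0,0,0) R0=(0,0,0)
Op 4: merge R2<->R1 -> R2=(0,0,0) R1=(0,0,0)
Op 5: merge R0<->R1 -> R0=(0,0,0) R1=(0,0,0)
Op 6: inc R0 by 3 -> R0=(3,0,0) value=3
Op 7: merge R1<->R0 -> R1=(3,0,0) R0=(3,0,0)
Op 8: inc R0 by 2 -> R0=(5,0,0) value=5
Op 9: merge R2<->R0 -> R2=(5,0,0) R0=(5,0,0)
Op 10: merge R1<->R0 -> R1=(5,0,0) R0=(5,0,0)
Op 11: merge R1<->R2 -> R1=(5,0,0) R2=(5,0,0)
Op 12: merge R2<->R1 -> R2=(5,0,0) R1=(5,0,0)

Answer: 5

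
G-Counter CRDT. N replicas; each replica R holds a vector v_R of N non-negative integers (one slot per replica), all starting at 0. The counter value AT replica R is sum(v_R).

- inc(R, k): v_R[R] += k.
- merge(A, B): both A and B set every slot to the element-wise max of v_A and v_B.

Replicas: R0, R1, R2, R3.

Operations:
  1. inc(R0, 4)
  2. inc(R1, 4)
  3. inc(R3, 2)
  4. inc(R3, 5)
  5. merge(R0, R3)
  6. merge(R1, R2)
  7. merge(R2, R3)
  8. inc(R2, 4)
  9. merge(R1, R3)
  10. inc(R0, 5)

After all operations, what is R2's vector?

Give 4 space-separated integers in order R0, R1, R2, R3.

Op 1: inc R0 by 4 -> R0=(4,0,0,0) value=4
Op 2: inc R1 by 4 -> R1=(0,4,0,0) value=4
Op 3: inc R3 by 2 -> R3=(0,0,0,2) value=2
Op 4: inc R3 by 5 -> R3=(0,0,0,7) value=7
Op 5: merge R0<->R3 -> R0=(4,0,0,7) R3=(4,0,0,7)
Op 6: merge R1<->R2 -> R1=(0,4,0,0) R2=(0,4,0,0)
Op 7: merge R2<->R3 -> R2=(4,4,0,7) R3=(4,4,0,7)
Op 8: inc R2 by 4 -> R2=(4,4,4,7) value=19
Op 9: merge R1<->R3 -> R1=(4,4,0,7) R3=(4,4,0,7)
Op 10: inc R0 by 5 -> R0=(9,0,0,7) value=16

Answer: 4 4 4 7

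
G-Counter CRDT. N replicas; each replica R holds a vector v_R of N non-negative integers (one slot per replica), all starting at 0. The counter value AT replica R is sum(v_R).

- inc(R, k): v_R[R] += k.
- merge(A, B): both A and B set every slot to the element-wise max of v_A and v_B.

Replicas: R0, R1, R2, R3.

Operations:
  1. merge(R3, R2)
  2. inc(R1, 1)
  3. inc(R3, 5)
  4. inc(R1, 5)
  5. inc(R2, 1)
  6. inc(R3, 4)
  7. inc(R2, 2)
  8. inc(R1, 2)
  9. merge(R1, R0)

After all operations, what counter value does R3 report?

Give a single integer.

Answer: 9

Derivation:
Op 1: merge R3<->R2 -> R3=(0,0,0,0) R2=(0,0,0,0)
Op 2: inc R1 by 1 -> R1=(0,1,0,0) value=1
Op 3: inc R3 by 5 -> R3=(0,0,0,5) value=5
Op 4: inc R1 by 5 -> R1=(0,6,0,0) value=6
Op 5: inc R2 by 1 -> R2=(0,0,1,0) value=1
Op 6: inc R3 by 4 -> R3=(0,0,0,9) value=9
Op 7: inc R2 by 2 -> R2=(0,0,3,0) value=3
Op 8: inc R1 by 2 -> R1=(0,8,0,0) value=8
Op 9: merge R1<->R0 -> R1=(0,8,0,0) R0=(0,8,0,0)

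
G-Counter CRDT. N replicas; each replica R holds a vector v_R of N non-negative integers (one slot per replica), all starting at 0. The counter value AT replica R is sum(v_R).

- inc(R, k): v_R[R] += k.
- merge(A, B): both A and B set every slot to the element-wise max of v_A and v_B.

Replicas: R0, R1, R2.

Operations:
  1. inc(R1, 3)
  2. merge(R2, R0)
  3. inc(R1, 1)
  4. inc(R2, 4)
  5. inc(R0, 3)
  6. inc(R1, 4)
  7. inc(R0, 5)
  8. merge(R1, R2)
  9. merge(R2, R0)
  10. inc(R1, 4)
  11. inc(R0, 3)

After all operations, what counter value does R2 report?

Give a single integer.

Answer: 20

Derivation:
Op 1: inc R1 by 3 -> R1=(0,3,0) value=3
Op 2: merge R2<->R0 -> R2=(0,0,0) R0=(0,0,0)
Op 3: inc R1 by 1 -> R1=(0,4,0) value=4
Op 4: inc R2 by 4 -> R2=(0,0,4) value=4
Op 5: inc R0 by 3 -> R0=(3,0,0) value=3
Op 6: inc R1 by 4 -> R1=(0,8,0) value=8
Op 7: inc R0 by 5 -> R0=(8,0,0) value=8
Op 8: merge R1<->R2 -> R1=(0,8,4) R2=(0,8,4)
Op 9: merge R2<->R0 -> R2=(8,8,4) R0=(8,8,4)
Op 10: inc R1 by 4 -> R1=(0,12,4) value=16
Op 11: inc R0 by 3 -> R0=(11,8,4) value=23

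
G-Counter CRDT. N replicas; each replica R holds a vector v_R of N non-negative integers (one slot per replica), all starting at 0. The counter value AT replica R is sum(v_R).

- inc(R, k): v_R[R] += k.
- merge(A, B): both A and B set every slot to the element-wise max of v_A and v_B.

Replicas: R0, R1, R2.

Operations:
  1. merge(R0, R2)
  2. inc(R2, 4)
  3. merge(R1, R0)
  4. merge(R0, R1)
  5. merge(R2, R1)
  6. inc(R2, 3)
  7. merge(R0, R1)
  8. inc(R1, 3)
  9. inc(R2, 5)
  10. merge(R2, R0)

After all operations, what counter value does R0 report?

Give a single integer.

Answer: 12

Derivation:
Op 1: merge R0<->R2 -> R0=(0,0,0) R2=(0,0,0)
Op 2: inc R2 by 4 -> R2=(0,0,4) value=4
Op 3: merge R1<->R0 -> R1=(0,0,0) R0=(0,0,0)
Op 4: merge R0<->R1 -> R0=(0,0,0) R1=(0,0,0)
Op 5: merge R2<->R1 -> R2=(0,0,4) R1=(0,0,4)
Op 6: inc R2 by 3 -> R2=(0,0,7) value=7
Op 7: merge R0<->R1 -> R0=(0,0,4) R1=(0,0,4)
Op 8: inc R1 by 3 -> R1=(0,3,4) value=7
Op 9: inc R2 by 5 -> R2=(0,0,12) value=12
Op 10: merge R2<->R0 -> R2=(0,0,12) R0=(0,0,12)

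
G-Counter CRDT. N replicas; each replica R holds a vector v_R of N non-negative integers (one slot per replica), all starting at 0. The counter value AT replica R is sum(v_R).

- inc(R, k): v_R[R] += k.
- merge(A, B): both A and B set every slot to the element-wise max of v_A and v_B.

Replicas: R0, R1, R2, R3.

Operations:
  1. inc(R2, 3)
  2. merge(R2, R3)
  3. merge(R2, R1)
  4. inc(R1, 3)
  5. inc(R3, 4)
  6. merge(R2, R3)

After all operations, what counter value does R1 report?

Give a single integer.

Answer: 6

Derivation:
Op 1: inc R2 by 3 -> R2=(0,0,3,0) value=3
Op 2: merge R2<->R3 -> R2=(0,0,3,0) R3=(0,0,3,0)
Op 3: merge R2<->R1 -> R2=(0,0,3,0) R1=(0,0,3,0)
Op 4: inc R1 by 3 -> R1=(0,3,3,0) value=6
Op 5: inc R3 by 4 -> R3=(0,0,3,4) value=7
Op 6: merge R2<->R3 -> R2=(0,0,3,4) R3=(0,0,3,4)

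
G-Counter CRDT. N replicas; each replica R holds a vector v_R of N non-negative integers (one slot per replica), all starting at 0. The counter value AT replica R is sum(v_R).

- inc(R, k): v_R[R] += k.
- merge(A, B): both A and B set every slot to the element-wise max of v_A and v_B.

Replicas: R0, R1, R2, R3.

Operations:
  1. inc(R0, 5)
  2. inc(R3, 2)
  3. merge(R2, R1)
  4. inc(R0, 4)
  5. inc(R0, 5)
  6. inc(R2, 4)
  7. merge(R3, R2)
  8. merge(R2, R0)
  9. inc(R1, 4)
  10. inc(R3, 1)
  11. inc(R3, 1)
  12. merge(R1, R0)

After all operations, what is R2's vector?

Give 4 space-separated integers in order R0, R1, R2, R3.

Op 1: inc R0 by 5 -> R0=(5,0,0,0) value=5
Op 2: inc R3 by 2 -> R3=(0,0,0,2) value=2
Op 3: merge R2<->R1 -> R2=(0,0,0,0) R1=(0,0,0,0)
Op 4: inc R0 by 4 -> R0=(9,0,0,0) value=9
Op 5: inc R0 by 5 -> R0=(14,0,0,0) value=14
Op 6: inc R2 by 4 -> R2=(0,0,4,0) value=4
Op 7: merge R3<->R2 -> R3=(0,0,4,2) R2=(0,0,4,2)
Op 8: merge R2<->R0 -> R2=(14,0,4,2) R0=(14,0,4,2)
Op 9: inc R1 by 4 -> R1=(0,4,0,0) value=4
Op 10: inc R3 by 1 -> R3=(0,0,4,3) value=7
Op 11: inc R3 by 1 -> R3=(0,0,4,4) value=8
Op 12: merge R1<->R0 -> R1=(14,4,4,2) R0=(14,4,4,2)

Answer: 14 0 4 2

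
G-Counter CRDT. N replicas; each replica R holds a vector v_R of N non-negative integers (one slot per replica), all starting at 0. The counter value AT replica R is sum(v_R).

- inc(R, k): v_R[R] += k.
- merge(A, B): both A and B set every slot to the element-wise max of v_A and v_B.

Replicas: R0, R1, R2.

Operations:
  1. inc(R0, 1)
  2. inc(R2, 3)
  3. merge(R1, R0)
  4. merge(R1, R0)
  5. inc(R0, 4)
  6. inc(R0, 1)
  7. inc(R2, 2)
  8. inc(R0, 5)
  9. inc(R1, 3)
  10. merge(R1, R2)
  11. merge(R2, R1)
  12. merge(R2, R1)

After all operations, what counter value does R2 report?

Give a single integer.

Op 1: inc R0 by 1 -> R0=(1,0,0) value=1
Op 2: inc R2 by 3 -> R2=(0,0,3) value=3
Op 3: merge R1<->R0 -> R1=(1,0,0) R0=(1,0,0)
Op 4: merge R1<->R0 -> R1=(1,0,0) R0=(1,0,0)
Op 5: inc R0 by 4 -> R0=(5,0,0) value=5
Op 6: inc R0 by 1 -> R0=(6,0,0) value=6
Op 7: inc R2 by 2 -> R2=(0,0,5) value=5
Op 8: inc R0 by 5 -> R0=(11,0,0) value=11
Op 9: inc R1 by 3 -> R1=(1,3,0) value=4
Op 10: merge R1<->R2 -> R1=(1,3,5) R2=(1,3,5)
Op 11: merge R2<->R1 -> R2=(1,3,5) R1=(1,3,5)
Op 12: merge R2<->R1 -> R2=(1,3,5) R1=(1,3,5)

Answer: 9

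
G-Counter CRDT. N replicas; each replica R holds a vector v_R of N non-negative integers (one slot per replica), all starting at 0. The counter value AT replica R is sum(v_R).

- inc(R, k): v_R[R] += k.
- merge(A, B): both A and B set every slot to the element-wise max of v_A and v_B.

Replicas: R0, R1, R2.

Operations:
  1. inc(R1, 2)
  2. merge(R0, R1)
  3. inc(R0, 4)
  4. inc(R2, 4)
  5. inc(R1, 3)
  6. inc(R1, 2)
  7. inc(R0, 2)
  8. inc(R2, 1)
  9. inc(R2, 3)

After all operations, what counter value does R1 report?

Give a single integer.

Op 1: inc R1 by 2 -> R1=(0,2,0) value=2
Op 2: merge R0<->R1 -> R0=(0,2,0) R1=(0,2,0)
Op 3: inc R0 by 4 -> R0=(4,2,0) value=6
Op 4: inc R2 by 4 -> R2=(0,0,4) value=4
Op 5: inc R1 by 3 -> R1=(0,5,0) value=5
Op 6: inc R1 by 2 -> R1=(0,7,0) value=7
Op 7: inc R0 by 2 -> R0=(6,2,0) value=8
Op 8: inc R2 by 1 -> R2=(0,0,5) value=5
Op 9: inc R2 by 3 -> R2=(0,0,8) value=8

Answer: 7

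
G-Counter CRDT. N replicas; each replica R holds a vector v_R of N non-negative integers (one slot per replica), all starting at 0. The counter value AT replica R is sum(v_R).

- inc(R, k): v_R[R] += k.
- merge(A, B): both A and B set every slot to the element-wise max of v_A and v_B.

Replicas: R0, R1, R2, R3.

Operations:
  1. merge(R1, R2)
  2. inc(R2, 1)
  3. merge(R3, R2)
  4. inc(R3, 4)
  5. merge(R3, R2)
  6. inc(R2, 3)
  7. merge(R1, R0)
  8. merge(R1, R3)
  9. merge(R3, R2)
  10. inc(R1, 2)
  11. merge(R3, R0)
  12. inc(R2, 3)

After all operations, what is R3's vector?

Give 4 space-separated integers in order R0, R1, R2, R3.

Answer: 0 0 4 4

Derivation:
Op 1: merge R1<->R2 -> R1=(0,0,0,0) R2=(0,0,0,0)
Op 2: inc R2 by 1 -> R2=(0,0,1,0) value=1
Op 3: merge R3<->R2 -> R3=(0,0,1,0) R2=(0,0,1,0)
Op 4: inc R3 by 4 -> R3=(0,0,1,4) value=5
Op 5: merge R3<->R2 -> R3=(0,0,1,4) R2=(0,0,1,4)
Op 6: inc R2 by 3 -> R2=(0,0,4,4) value=8
Op 7: merge R1<->R0 -> R1=(0,0,0,0) R0=(0,0,0,0)
Op 8: merge R1<->R3 -> R1=(0,0,1,4) R3=(0,0,1,4)
Op 9: merge R3<->R2 -> R3=(0,0,4,4) R2=(0,0,4,4)
Op 10: inc R1 by 2 -> R1=(0,2,1,4) value=7
Op 11: merge R3<->R0 -> R3=(0,0,4,4) R0=(0,0,4,4)
Op 12: inc R2 by 3 -> R2=(0,0,7,4) value=11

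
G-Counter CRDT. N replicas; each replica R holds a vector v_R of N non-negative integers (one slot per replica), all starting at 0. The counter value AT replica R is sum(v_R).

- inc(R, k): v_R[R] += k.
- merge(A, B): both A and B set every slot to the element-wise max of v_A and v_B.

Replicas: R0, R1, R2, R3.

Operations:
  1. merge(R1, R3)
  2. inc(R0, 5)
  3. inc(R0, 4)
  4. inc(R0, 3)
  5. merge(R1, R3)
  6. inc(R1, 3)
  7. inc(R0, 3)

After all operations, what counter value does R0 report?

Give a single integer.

Answer: 15

Derivation:
Op 1: merge R1<->R3 -> R1=(0,0,0,0) R3=(0,0,0,0)
Op 2: inc R0 by 5 -> R0=(5,0,0,0) value=5
Op 3: inc R0 by 4 -> R0=(9,0,0,0) value=9
Op 4: inc R0 by 3 -> R0=(12,0,0,0) value=12
Op 5: merge R1<->R3 -> R1=(0,0,0,0) R3=(0,0,0,0)
Op 6: inc R1 by 3 -> R1=(0,3,0,0) value=3
Op 7: inc R0 by 3 -> R0=(15,0,0,0) value=15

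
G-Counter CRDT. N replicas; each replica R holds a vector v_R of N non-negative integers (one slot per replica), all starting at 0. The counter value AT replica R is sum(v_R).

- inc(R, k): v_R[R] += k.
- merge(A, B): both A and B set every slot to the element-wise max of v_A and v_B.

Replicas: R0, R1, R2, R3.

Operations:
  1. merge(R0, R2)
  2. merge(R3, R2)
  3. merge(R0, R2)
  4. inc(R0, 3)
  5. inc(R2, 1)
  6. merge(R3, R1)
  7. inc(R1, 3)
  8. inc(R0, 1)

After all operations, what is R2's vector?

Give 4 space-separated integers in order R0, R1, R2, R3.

Op 1: merge R0<->R2 -> R0=(0,0,0,0) R2=(0,0,0,0)
Op 2: merge R3<->R2 -> R3=(0,0,0,0) R2=(0,0,0,0)
Op 3: merge R0<->R2 -> R0=(0,0,0,0) R2=(0,0,0,0)
Op 4: inc R0 by 3 -> R0=(3,0,0,0) value=3
Op 5: inc R2 by 1 -> R2=(0,0,1,0) value=1
Op 6: merge R3<->R1 -> R3=(0,0,0,0) R1=(0,0,0,0)
Op 7: inc R1 by 3 -> R1=(0,3,0,0) value=3
Op 8: inc R0 by 1 -> R0=(4,0,0,0) value=4

Answer: 0 0 1 0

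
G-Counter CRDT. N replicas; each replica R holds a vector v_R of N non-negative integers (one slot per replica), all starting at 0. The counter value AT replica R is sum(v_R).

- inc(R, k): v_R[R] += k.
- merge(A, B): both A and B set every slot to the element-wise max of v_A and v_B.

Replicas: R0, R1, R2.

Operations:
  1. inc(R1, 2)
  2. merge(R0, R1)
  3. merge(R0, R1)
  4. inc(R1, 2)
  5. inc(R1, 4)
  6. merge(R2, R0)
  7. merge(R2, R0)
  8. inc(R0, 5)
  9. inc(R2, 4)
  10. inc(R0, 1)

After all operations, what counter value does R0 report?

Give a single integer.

Answer: 8

Derivation:
Op 1: inc R1 by 2 -> R1=(0,2,0) value=2
Op 2: merge R0<->R1 -> R0=(0,2,0) R1=(0,2,0)
Op 3: merge R0<->R1 -> R0=(0,2,0) R1=(0,2,0)
Op 4: inc R1 by 2 -> R1=(0,4,0) value=4
Op 5: inc R1 by 4 -> R1=(0,8,0) value=8
Op 6: merge R2<->R0 -> R2=(0,2,0) R0=(0,2,0)
Op 7: merge R2<->R0 -> R2=(0,2,0) R0=(0,2,0)
Op 8: inc R0 by 5 -> R0=(5,2,0) value=7
Op 9: inc R2 by 4 -> R2=(0,2,4) value=6
Op 10: inc R0 by 1 -> R0=(6,2,0) value=8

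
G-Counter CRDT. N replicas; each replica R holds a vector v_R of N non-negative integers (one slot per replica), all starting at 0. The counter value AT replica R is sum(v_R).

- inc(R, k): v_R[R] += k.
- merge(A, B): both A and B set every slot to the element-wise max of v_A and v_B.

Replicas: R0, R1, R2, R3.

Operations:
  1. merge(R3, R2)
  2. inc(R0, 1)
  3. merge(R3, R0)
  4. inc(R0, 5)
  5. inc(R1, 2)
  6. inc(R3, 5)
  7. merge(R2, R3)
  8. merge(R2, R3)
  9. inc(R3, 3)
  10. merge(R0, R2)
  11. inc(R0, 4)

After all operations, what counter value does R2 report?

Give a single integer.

Op 1: merge R3<->R2 -> R3=(0,0,0,0) R2=(0,0,0,0)
Op 2: inc R0 by 1 -> R0=(1,0,0,0) value=1
Op 3: merge R3<->R0 -> R3=(1,0,0,0) R0=(1,0,0,0)
Op 4: inc R0 by 5 -> R0=(6,0,0,0) value=6
Op 5: inc R1 by 2 -> R1=(0,2,0,0) value=2
Op 6: inc R3 by 5 -> R3=(1,0,0,5) value=6
Op 7: merge R2<->R3 -> R2=(1,0,0,5) R3=(1,0,0,5)
Op 8: merge R2<->R3 -> R2=(1,0,0,5) R3=(1,0,0,5)
Op 9: inc R3 by 3 -> R3=(1,0,0,8) value=9
Op 10: merge R0<->R2 -> R0=(6,0,0,5) R2=(6,0,0,5)
Op 11: inc R0 by 4 -> R0=(10,0,0,5) value=15

Answer: 11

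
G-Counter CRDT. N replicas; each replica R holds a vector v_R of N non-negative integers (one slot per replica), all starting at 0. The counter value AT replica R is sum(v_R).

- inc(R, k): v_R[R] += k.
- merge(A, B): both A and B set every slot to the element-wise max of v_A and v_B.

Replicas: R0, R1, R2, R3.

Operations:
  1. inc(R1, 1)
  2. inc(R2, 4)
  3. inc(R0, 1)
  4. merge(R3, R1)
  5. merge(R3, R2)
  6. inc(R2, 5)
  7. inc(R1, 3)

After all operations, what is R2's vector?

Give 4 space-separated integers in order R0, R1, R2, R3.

Answer: 0 1 9 0

Derivation:
Op 1: inc R1 by 1 -> R1=(0,1,0,0) value=1
Op 2: inc R2 by 4 -> R2=(0,0,4,0) value=4
Op 3: inc R0 by 1 -> R0=(1,0,0,0) value=1
Op 4: merge R3<->R1 -> R3=(0,1,0,0) R1=(0,1,0,0)
Op 5: merge R3<->R2 -> R3=(0,1,4,0) R2=(0,1,4,0)
Op 6: inc R2 by 5 -> R2=(0,1,9,0) value=10
Op 7: inc R1 by 3 -> R1=(0,4,0,0) value=4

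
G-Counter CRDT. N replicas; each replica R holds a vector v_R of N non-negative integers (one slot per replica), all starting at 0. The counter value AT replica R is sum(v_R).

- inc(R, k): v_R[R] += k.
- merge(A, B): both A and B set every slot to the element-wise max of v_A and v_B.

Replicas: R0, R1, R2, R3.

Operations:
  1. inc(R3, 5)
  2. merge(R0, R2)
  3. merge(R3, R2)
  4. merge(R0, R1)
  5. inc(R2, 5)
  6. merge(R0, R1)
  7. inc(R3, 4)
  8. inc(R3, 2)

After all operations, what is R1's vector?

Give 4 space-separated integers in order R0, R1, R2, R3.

Op 1: inc R3 by 5 -> R3=(0,0,0,5) value=5
Op 2: merge R0<->R2 -> R0=(0,0,0,0) R2=(0,0,0,0)
Op 3: merge R3<->R2 -> R3=(0,0,0,5) R2=(0,0,0,5)
Op 4: merge R0<->R1 -> R0=(0,0,0,0) R1=(0,0,0,0)
Op 5: inc R2 by 5 -> R2=(0,0,5,5) value=10
Op 6: merge R0<->R1 -> R0=(0,0,0,0) R1=(0,0,0,0)
Op 7: inc R3 by 4 -> R3=(0,0,0,9) value=9
Op 8: inc R3 by 2 -> R3=(0,0,0,11) value=11

Answer: 0 0 0 0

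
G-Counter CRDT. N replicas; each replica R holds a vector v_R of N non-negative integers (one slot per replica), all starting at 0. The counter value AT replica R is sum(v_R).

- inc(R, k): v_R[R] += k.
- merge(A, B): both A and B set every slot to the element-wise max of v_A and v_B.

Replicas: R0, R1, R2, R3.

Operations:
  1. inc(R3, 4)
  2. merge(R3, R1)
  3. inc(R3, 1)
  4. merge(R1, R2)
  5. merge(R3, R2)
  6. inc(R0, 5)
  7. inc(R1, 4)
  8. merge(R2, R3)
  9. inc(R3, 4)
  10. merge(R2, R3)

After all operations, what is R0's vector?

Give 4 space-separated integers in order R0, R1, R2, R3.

Answer: 5 0 0 0

Derivation:
Op 1: inc R3 by 4 -> R3=(0,0,0,4) value=4
Op 2: merge R3<->R1 -> R3=(0,0,0,4) R1=(0,0,0,4)
Op 3: inc R3 by 1 -> R3=(0,0,0,5) value=5
Op 4: merge R1<->R2 -> R1=(0,0,0,4) R2=(0,0,0,4)
Op 5: merge R3<->R2 -> R3=(0,0,0,5) R2=(0,0,0,5)
Op 6: inc R0 by 5 -> R0=(5,0,0,0) value=5
Op 7: inc R1 by 4 -> R1=(0,4,0,4) value=8
Op 8: merge R2<->R3 -> R2=(0,0,0,5) R3=(0,0,0,5)
Op 9: inc R3 by 4 -> R3=(0,0,0,9) value=9
Op 10: merge R2<->R3 -> R2=(0,0,0,9) R3=(0,0,0,9)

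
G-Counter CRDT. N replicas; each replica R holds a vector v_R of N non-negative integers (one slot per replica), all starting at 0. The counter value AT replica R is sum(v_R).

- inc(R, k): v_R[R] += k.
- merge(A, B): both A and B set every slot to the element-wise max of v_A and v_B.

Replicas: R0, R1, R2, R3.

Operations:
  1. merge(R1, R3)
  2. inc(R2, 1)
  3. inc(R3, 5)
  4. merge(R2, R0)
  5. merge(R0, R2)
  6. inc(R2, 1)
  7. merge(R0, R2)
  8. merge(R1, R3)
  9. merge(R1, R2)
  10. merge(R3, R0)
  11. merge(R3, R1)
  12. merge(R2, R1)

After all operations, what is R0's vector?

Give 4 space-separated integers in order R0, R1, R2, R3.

Op 1: merge R1<->R3 -> R1=(0,0,0,0) R3=(0,0,0,0)
Op 2: inc R2 by 1 -> R2=(0,0,1,0) value=1
Op 3: inc R3 by 5 -> R3=(0,0,0,5) value=5
Op 4: merge R2<->R0 -> R2=(0,0,1,0) R0=(0,0,1,0)
Op 5: merge R0<->R2 -> R0=(0,0,1,0) R2=(0,0,1,0)
Op 6: inc R2 by 1 -> R2=(0,0,2,0) value=2
Op 7: merge R0<->R2 -> R0=(0,0,2,0) R2=(0,0,2,0)
Op 8: merge R1<->R3 -> R1=(0,0,0,5) R3=(0,0,0,5)
Op 9: merge R1<->R2 -> R1=(0,0,2,5) R2=(0,0,2,5)
Op 10: merge R3<->R0 -> R3=(0,0,2,5) R0=(0,0,2,5)
Op 11: merge R3<->R1 -> R3=(0,0,2,5) R1=(0,0,2,5)
Op 12: merge R2<->R1 -> R2=(0,0,2,5) R1=(0,0,2,5)

Answer: 0 0 2 5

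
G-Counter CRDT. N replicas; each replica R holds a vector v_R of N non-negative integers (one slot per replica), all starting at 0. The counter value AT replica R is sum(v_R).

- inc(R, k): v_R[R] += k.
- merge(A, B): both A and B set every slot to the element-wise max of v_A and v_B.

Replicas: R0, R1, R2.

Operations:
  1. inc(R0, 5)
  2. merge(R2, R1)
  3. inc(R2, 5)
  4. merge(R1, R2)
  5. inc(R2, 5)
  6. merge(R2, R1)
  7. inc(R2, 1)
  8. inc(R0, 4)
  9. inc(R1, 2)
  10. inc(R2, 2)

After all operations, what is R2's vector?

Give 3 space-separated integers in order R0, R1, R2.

Op 1: inc R0 by 5 -> R0=(5,0,0) value=5
Op 2: merge R2<->R1 -> R2=(0,0,0) R1=(0,0,0)
Op 3: inc R2 by 5 -> R2=(0,0,5) value=5
Op 4: merge R1<->R2 -> R1=(0,0,5) R2=(0,0,5)
Op 5: inc R2 by 5 -> R2=(0,0,10) value=10
Op 6: merge R2<->R1 -> R2=(0,0,10) R1=(0,0,10)
Op 7: inc R2 by 1 -> R2=(0,0,11) value=11
Op 8: inc R0 by 4 -> R0=(9,0,0) value=9
Op 9: inc R1 by 2 -> R1=(0,2,10) value=12
Op 10: inc R2 by 2 -> R2=(0,0,13) value=13

Answer: 0 0 13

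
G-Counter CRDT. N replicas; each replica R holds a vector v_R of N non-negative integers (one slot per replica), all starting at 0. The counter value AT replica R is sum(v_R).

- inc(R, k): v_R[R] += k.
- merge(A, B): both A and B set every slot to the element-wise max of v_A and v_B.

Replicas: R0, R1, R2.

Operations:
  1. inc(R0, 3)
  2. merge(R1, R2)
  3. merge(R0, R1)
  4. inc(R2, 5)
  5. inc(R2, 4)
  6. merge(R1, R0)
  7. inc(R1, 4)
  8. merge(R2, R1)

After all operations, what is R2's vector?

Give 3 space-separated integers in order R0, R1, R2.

Op 1: inc R0 by 3 -> R0=(3,0,0) value=3
Op 2: merge R1<->R2 -> R1=(0,0,0) R2=(0,0,0)
Op 3: merge R0<->R1 -> R0=(3,0,0) R1=(3,0,0)
Op 4: inc R2 by 5 -> R2=(0,0,5) value=5
Op 5: inc R2 by 4 -> R2=(0,0,9) value=9
Op 6: merge R1<->R0 -> R1=(3,0,0) R0=(3,0,0)
Op 7: inc R1 by 4 -> R1=(3,4,0) value=7
Op 8: merge R2<->R1 -> R2=(3,4,9) R1=(3,4,9)

Answer: 3 4 9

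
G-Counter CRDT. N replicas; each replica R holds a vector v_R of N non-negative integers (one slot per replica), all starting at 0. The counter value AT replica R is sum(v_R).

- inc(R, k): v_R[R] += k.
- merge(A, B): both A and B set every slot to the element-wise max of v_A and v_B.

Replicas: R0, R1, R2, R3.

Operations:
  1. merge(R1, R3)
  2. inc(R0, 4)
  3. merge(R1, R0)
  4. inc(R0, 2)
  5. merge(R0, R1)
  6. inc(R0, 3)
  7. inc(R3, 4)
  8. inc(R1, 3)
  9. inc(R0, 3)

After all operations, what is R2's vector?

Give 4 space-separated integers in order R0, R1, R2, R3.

Op 1: merge R1<->R3 -> R1=(0,0,0,0) R3=(0,0,0,0)
Op 2: inc R0 by 4 -> R0=(4,0,0,0) value=4
Op 3: merge R1<->R0 -> R1=(4,0,0,0) R0=(4,0,0,0)
Op 4: inc R0 by 2 -> R0=(6,0,0,0) value=6
Op 5: merge R0<->R1 -> R0=(6,0,0,0) R1=(6,0,0,0)
Op 6: inc R0 by 3 -> R0=(9,0,0,0) value=9
Op 7: inc R3 by 4 -> R3=(0,0,0,4) value=4
Op 8: inc R1 by 3 -> R1=(6,3,0,0) value=9
Op 9: inc R0 by 3 -> R0=(12,0,0,0) value=12

Answer: 0 0 0 0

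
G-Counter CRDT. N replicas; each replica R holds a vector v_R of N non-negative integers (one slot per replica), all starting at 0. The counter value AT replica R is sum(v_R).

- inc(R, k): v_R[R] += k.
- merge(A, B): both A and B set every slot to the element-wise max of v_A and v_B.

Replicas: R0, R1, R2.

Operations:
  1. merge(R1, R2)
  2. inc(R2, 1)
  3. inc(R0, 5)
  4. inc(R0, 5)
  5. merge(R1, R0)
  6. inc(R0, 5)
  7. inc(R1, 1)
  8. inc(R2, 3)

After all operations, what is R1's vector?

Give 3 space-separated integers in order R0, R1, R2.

Answer: 10 1 0

Derivation:
Op 1: merge R1<->R2 -> R1=(0,0,0) R2=(0,0,0)
Op 2: inc R2 by 1 -> R2=(0,0,1) value=1
Op 3: inc R0 by 5 -> R0=(5,0,0) value=5
Op 4: inc R0 by 5 -> R0=(10,0,0) value=10
Op 5: merge R1<->R0 -> R1=(10,0,0) R0=(10,0,0)
Op 6: inc R0 by 5 -> R0=(15,0,0) value=15
Op 7: inc R1 by 1 -> R1=(10,1,0) value=11
Op 8: inc R2 by 3 -> R2=(0,0,4) value=4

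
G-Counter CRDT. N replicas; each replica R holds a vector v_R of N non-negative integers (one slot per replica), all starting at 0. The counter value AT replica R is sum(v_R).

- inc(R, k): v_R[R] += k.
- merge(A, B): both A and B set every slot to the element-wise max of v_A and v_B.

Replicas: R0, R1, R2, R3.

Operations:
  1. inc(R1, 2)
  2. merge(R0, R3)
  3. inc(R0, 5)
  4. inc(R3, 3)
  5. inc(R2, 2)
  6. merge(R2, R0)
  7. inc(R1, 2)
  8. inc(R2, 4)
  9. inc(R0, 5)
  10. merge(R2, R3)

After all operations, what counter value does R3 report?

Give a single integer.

Answer: 14

Derivation:
Op 1: inc R1 by 2 -> R1=(0,2,0,0) value=2
Op 2: merge R0<->R3 -> R0=(0,0,0,0) R3=(0,0,0,0)
Op 3: inc R0 by 5 -> R0=(5,0,0,0) value=5
Op 4: inc R3 by 3 -> R3=(0,0,0,3) value=3
Op 5: inc R2 by 2 -> R2=(0,0,2,0) value=2
Op 6: merge R2<->R0 -> R2=(5,0,2,0) R0=(5,0,2,0)
Op 7: inc R1 by 2 -> R1=(0,4,0,0) value=4
Op 8: inc R2 by 4 -> R2=(5,0,6,0) value=11
Op 9: inc R0 by 5 -> R0=(10,0,2,0) value=12
Op 10: merge R2<->R3 -> R2=(5,0,6,3) R3=(5,0,6,3)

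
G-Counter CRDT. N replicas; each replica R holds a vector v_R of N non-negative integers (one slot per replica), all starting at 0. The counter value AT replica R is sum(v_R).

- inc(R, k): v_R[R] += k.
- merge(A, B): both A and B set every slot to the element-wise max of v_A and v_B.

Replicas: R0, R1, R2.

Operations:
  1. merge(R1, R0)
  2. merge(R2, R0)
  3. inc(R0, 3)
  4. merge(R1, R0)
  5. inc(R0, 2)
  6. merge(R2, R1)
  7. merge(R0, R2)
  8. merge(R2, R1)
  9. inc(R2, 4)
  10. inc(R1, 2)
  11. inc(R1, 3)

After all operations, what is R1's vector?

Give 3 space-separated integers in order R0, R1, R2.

Answer: 5 5 0

Derivation:
Op 1: merge R1<->R0 -> R1=(0,0,0) R0=(0,0,0)
Op 2: merge R2<->R0 -> R2=(0,0,0) R0=(0,0,0)
Op 3: inc R0 by 3 -> R0=(3,0,0) value=3
Op 4: merge R1<->R0 -> R1=(3,0,0) R0=(3,0,0)
Op 5: inc R0 by 2 -> R0=(5,0,0) value=5
Op 6: merge R2<->R1 -> R2=(3,0,0) R1=(3,0,0)
Op 7: merge R0<->R2 -> R0=(5,0,0) R2=(5,0,0)
Op 8: merge R2<->R1 -> R2=(5,0,0) R1=(5,0,0)
Op 9: inc R2 by 4 -> R2=(5,0,4) value=9
Op 10: inc R1 by 2 -> R1=(5,2,0) value=7
Op 11: inc R1 by 3 -> R1=(5,5,0) value=10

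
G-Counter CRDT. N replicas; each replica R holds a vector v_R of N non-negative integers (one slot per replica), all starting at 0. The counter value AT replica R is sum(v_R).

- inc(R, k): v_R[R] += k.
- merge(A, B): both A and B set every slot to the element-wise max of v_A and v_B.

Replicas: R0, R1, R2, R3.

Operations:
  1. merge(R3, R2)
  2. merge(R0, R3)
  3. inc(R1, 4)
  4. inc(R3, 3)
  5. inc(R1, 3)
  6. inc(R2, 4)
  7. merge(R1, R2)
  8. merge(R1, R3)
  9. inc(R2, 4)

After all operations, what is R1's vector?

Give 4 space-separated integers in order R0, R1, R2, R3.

Op 1: merge R3<->R2 -> R3=(0,0,0,0) R2=(0,0,0,0)
Op 2: merge R0<->R3 -> R0=(0,0,0,0) R3=(0,0,0,0)
Op 3: inc R1 by 4 -> R1=(0,4,0,0) value=4
Op 4: inc R3 by 3 -> R3=(0,0,0,3) value=3
Op 5: inc R1 by 3 -> R1=(0,7,0,0) value=7
Op 6: inc R2 by 4 -> R2=(0,0,4,0) value=4
Op 7: merge R1<->R2 -> R1=(0,7,4,0) R2=(0,7,4,0)
Op 8: merge R1<->R3 -> R1=(0,7,4,3) R3=(0,7,4,3)
Op 9: inc R2 by 4 -> R2=(0,7,8,0) value=15

Answer: 0 7 4 3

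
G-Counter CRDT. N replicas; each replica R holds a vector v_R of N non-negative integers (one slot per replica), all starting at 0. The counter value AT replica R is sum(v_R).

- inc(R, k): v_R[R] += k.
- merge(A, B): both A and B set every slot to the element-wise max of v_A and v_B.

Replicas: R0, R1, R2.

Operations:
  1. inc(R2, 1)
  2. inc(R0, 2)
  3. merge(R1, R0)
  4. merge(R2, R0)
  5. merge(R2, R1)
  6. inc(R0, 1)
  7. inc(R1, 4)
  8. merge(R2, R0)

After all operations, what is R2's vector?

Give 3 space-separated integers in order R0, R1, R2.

Answer: 3 0 1

Derivation:
Op 1: inc R2 by 1 -> R2=(0,0,1) value=1
Op 2: inc R0 by 2 -> R0=(2,0,0) value=2
Op 3: merge R1<->R0 -> R1=(2,0,0) R0=(2,0,0)
Op 4: merge R2<->R0 -> R2=(2,0,1) R0=(2,0,1)
Op 5: merge R2<->R1 -> R2=(2,0,1) R1=(2,0,1)
Op 6: inc R0 by 1 -> R0=(3,0,1) value=4
Op 7: inc R1 by 4 -> R1=(2,4,1) value=7
Op 8: merge R2<->R0 -> R2=(3,0,1) R0=(3,0,1)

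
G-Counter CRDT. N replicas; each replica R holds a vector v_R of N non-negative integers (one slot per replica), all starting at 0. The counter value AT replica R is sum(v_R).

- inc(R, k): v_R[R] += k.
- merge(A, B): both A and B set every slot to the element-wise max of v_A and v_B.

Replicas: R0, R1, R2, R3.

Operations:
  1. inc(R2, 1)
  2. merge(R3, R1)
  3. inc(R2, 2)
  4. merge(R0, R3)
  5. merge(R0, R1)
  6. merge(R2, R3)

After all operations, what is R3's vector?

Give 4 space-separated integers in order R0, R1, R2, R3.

Op 1: inc R2 by 1 -> R2=(0,0,1,0) value=1
Op 2: merge R3<->R1 -> R3=(0,0,0,0) R1=(0,0,0,0)
Op 3: inc R2 by 2 -> R2=(0,0,3,0) value=3
Op 4: merge R0<->R3 -> R0=(0,0,0,0) R3=(0,0,0,0)
Op 5: merge R0<->R1 -> R0=(0,0,0,0) R1=(0,0,0,0)
Op 6: merge R2<->R3 -> R2=(0,0,3,0) R3=(0,0,3,0)

Answer: 0 0 3 0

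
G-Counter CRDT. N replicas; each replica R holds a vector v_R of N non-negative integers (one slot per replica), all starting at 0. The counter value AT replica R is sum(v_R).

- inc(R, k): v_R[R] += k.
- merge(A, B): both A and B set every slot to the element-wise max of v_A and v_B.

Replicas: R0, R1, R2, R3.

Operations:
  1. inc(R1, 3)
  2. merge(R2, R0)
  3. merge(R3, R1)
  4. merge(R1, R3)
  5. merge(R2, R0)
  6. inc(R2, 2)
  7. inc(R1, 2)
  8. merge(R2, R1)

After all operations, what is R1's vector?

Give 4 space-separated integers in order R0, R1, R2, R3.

Op 1: inc R1 by 3 -> R1=(0,3,0,0) value=3
Op 2: merge R2<->R0 -> R2=(0,0,0,0) R0=(0,0,0,0)
Op 3: merge R3<->R1 -> R3=(0,3,0,0) R1=(0,3,0,0)
Op 4: merge R1<->R3 -> R1=(0,3,0,0) R3=(0,3,0,0)
Op 5: merge R2<->R0 -> R2=(0,0,0,0) R0=(0,0,0,0)
Op 6: inc R2 by 2 -> R2=(0,0,2,0) value=2
Op 7: inc R1 by 2 -> R1=(0,5,0,0) value=5
Op 8: merge R2<->R1 -> R2=(0,5,2,0) R1=(0,5,2,0)

Answer: 0 5 2 0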